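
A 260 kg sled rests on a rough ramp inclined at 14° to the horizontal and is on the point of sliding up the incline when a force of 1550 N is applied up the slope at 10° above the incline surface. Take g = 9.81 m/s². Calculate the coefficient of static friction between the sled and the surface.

On the verge of sliding up the incline, friction is at its maximum μN and acts down the slope.
Perpendicular to incline: N = W cos 14° − P sin 10° = 2475 − 269.2 = 2206 N.
Along incline: P cos 10° − μN = W sin 14° → μ = −(W sin 14° − P cos 10°) / N = 0.4123.

μ ≈ 0.412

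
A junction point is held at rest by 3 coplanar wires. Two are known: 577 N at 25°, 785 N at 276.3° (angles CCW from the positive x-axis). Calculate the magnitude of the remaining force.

F ≈ 812 N

Sum the known components: ΣF_x = 609.1 N, ΣF_y = -536.4 N.
For equilibrium the remaining force must supply (−ΣF_x, −ΣF_y) = (-609.1, 536.4) N.
Magnitude = √((-609.1)² + (536.4)²) = 811.6 N; direction = atan2(536.4, -609.1) = 138.6°.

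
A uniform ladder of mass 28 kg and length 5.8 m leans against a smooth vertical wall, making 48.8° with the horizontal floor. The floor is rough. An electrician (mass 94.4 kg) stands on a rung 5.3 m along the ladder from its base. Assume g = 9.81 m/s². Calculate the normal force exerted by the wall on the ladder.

Torques about the foot: N_wall · 5.8 sin 48.8° = 28×9.81×2.9 cos 48.8° + 94.4×9.81×5.3 cos 48.8° → N_wall = 861.05 N.

N_wall ≈ 861 N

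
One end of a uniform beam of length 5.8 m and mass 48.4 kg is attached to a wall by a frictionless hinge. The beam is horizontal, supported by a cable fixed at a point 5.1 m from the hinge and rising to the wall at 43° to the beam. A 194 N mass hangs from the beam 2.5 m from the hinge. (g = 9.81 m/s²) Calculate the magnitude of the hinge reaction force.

Take torques about the hinge: T sin 43° · 5.1 = 48.4×9.81×2.9 + 194×2.5 = 1861.9 N·m.
So T = 1861.9 / (0.6820 × 5.1) = 535.32 N.
ΣF_x = 0: H_x = T cos 43° = 391.51 N.
ΣF_y = 0: H_y = (48.4×9.81 + 194) − T sin 43° = 668.8 − 365.08 = 303.72 N.
|H| = √(H_x² + H_y²) = √((391.51)² + (303.72)²) = 495.5 N.

|H| ≈ 496 N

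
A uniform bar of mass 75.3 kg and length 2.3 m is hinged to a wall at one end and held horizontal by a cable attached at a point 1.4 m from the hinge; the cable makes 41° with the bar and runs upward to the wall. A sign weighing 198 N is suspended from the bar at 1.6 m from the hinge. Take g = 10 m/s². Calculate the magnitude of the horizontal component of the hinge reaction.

Take torques about the hinge: T sin 41° · 1.4 = 75.3×10×1.15 + 198×1.6 = 1182.8 N·m.
So T = 1182.8 / (0.6561 × 1.4) = 1287.7 N.
ΣF_x = 0: H_x = T cos 41° = 971.86 N.

H_x ≈ 972 N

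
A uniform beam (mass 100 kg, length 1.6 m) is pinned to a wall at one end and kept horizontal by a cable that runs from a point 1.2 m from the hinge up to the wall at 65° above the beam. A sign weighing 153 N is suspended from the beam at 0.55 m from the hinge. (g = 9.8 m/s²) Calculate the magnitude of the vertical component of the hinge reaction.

|H_y| ≈ 410 N

Take torques about the hinge: T sin 65° · 1.2 = 100×9.8×0.8 + 153×0.55 = 868.15 N·m.
So T = 868.15 / (0.9063 × 1.2) = 798.25 N.
ΣF_y = 0: H_y = (100×9.8 + 153) − T sin 65° = 1133 − 723.46 = 409.54 N.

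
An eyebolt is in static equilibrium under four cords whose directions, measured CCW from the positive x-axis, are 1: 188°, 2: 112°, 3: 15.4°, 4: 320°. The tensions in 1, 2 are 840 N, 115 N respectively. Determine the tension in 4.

T_4 ≈ 270 N

Resolve: ΣF_x = 840 cos 188° + 115 cos 112° + T_3 cos 15.4° + T_4 cos 320° = 0.
        ΣF_y = 840 sin 188° + 115 sin 112° + T_3 sin 15.4° + T_4 sin 320° = 0.
The known terms sum to (-874.9, -10.28) N, so 0.9641 T_3 + 0.7660 T_4 = 874.9 and 0.2656 T_3 − 0.6428 T_4 = 10.28.
Solving simultaneously: T_3 = 692.8 N, T_4 = 270.2 N.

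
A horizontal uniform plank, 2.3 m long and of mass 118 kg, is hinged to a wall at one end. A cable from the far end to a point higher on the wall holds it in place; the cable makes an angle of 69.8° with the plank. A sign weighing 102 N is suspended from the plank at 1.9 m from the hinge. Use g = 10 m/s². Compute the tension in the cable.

T ≈ 718 N

Take torques about the hinge: T sin 69.8° · 2.3 = 118×10×1.15 + 102×1.9 = 1550.8 N·m.
So T = 1550.8 / (0.9385 × 2.3) = 718.45 N.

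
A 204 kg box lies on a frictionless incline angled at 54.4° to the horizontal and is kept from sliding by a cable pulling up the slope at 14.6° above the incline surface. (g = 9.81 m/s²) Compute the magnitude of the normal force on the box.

Take axes along and perpendicular to the incline. Weight components: W sin 54.4° = 1627 N down-slope, W cos 54.4° = 1165 N into the surface.
Along incline: T cos 14.6° = W sin 54.4° → T = 1682 N.
Perpendicular: N = W cos 54.4° − T sin 14.6° = 741.1 N.

N ≈ 741 N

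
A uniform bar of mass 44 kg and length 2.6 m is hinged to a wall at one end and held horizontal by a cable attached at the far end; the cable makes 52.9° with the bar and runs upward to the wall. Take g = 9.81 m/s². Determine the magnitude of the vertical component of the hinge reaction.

|H_y| ≈ 216 N

Take torques about the hinge: T sin 52.9° · 2.6 = 44×9.81×1.3 = 561.13 N·m.
So T = 561.13 / (0.7976 × 2.6) = 270.59 N.
ΣF_y = 0: H_y = (44×9.81) − T sin 52.9° = 431.64 − 215.82 = 215.82 N.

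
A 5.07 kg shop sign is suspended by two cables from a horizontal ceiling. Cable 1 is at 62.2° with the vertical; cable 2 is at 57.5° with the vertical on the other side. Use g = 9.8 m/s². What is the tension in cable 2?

T_2 ≈ 50.6 N

Angles from the horizontal: cable 1 is 90° − 62.2° = 27.8°, cable 2 is 90° − 57.5° = 32.5°.
Weight W = 5.07 × 9.8 = 49.69 N acts straight down.
Horizontal: T_1 cos 27.8° = T_2 cos 32.5°  →  T_1 = 0.9534 T_2.
Vertical: T_1 sin 27.8° + T_2 sin 32.5° = 49.69.
Substituting the horizontal relation into the vertical equation gives 0.982 T_2 = 49.69, so T_2 = 50.6 N.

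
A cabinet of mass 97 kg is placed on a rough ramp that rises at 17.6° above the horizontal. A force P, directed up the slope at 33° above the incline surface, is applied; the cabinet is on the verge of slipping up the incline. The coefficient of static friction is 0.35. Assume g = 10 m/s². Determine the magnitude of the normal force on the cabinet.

On the verge of sliding up the incline, friction equals μN and acts down the slope.
Perpendicular: N + P sin 33° = W cos 17.6° = 924.6 N.
Along incline: P cos 33° = W sin 17.6° + μN  with W sin 17.6° = 293.3 N.
Solving the pair for P and N: P = 599.3 N, N = 598.2 N (and f = μN = 209.4 N).

N ≈ 598 N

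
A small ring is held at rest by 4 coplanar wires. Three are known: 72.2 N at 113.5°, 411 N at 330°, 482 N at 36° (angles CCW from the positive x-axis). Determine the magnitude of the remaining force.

F ≈ 731 N

Sum the known components: ΣF_x = 717.1 N, ΣF_y = 144 N.
For equilibrium the remaining force must supply (−ΣF_x, −ΣF_y) = (-717.1, -144) N.
Magnitude = √((-717.1)² + (-144)²) = 731.4 N; direction = atan2(-144, -717.1) = 191.4°.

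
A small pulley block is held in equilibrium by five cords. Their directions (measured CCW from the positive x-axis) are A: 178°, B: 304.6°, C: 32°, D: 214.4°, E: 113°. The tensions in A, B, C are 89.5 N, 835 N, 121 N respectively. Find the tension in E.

Resolve: ΣF_x = 89.5 cos 178° + 835 cos 304.6° + 121 cos 32° + T_D cos 214.4° + T_E cos 113° = 0.
        ΣF_y = 89.5 sin 178° + 835 sin 304.6° + 121 sin 32° + T_D sin 214.4° + T_E sin 113° = 0.
The known terms sum to (487.3, -620.1) N, so -0.8251 T_D − 0.3907 T_E = -487.3 and -0.5650 T_D + 0.9205 T_E = 620.1.
Solving simultaneously: T_D = 210.4 N, T_E = 802.8 N.

T_E ≈ 803 N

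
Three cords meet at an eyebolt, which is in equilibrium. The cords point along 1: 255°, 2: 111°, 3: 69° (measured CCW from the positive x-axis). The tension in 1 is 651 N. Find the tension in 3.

Resolve: ΣF_x = 651 cos 255° + T_2 cos 111° + T_3 cos 69° = 0.
        ΣF_y = 651 sin 255° + T_2 sin 111° + T_3 sin 69° = 0.
The known terms sum to (-168.5, -628.8) N, so -0.3584 T_2 + 0.3584 T_3 = 168.5 and 0.9336 T_2 + 0.9336 T_3 = 628.8.
Solving simultaneously: T_2 = 101.7 N, T_3 = 571.9 N.

T_3 ≈ 572 N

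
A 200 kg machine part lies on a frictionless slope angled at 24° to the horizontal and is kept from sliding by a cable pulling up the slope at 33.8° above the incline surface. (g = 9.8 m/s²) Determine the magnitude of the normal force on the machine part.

N ≈ 1260 N

Take axes along and perpendicular to the incline. Weight components: W sin 24° = 797.2 N down-slope, W cos 24° = 1791 N into the surface.
Along incline: T cos 33.8° = W sin 24° → T = 959.3 N.
Perpendicular: N = W cos 24° − T sin 33.8° = 1257 N.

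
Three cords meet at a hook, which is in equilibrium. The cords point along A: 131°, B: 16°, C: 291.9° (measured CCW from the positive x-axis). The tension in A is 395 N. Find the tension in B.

T_B ≈ 130 N

Resolve: ΣF_x = 395 cos 131° + T_B cos 16° + T_C cos 291.9° = 0.
        ΣF_y = 395 sin 131° + T_B sin 16° + T_C sin 291.9° = 0.
The known terms sum to (-259.1, 298.1) N, so 0.9613 T_B + 0.3730 T_C = 259.1 and 0.2756 T_B − 0.9278 T_C = -298.1.
Solving simultaneously: T_B = 129.9 N, T_C = 359.9 N.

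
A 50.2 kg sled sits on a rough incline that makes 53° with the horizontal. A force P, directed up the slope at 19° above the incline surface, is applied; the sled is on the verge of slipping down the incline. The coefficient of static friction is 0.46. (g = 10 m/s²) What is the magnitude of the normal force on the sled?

On the verge of sliding down the incline, friction equals μN and acts up the slope.
Perpendicular: N + P sin 19° = W cos 53° = 302.1 N.
Along incline: P cos 19° + μN = W sin 53° with W sin 53° = 400.9 N.
Solving the pair for P and N: P = 329.2 N, N = 194.9 N (and f = μN = 89.67 N).

N ≈ 195 N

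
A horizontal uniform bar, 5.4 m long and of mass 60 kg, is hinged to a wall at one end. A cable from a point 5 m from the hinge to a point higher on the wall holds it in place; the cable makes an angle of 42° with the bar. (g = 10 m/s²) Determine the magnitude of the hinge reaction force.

|H| ≈ 453 N

Take torques about the hinge: T sin 42° · 5 = 60×10×2.7 = 1620 N·m.
So T = 1620 / (0.6691 × 5) = 484.21 N.
ΣF_x = 0: H_x = T cos 42° = 359.84 N.
ΣF_y = 0: H_y = (60×10) − T sin 42° = 600 − 324 = 276 N.
|H| = √(H_x² + H_y²) = √((359.84)² + (276)²) = 453.5 N.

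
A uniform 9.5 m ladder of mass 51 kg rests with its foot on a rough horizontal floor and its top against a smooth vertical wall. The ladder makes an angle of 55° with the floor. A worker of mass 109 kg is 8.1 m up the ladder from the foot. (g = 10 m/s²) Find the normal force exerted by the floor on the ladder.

N_floor ≈ 1600 N

ΣF_y = 0: N_floor = 51×10 + 109×10 = 1600 N.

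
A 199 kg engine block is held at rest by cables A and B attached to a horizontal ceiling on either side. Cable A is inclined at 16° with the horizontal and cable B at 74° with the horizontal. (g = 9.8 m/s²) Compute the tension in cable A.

T_A ≈ 538 N

Weight W = 199 × 9.8 = 1950 N acts straight down.
Horizontal: T_A cos 16° = T_B cos 74°  →  T_B = 3.487 T_A.
Vertical: T_A sin 16° + T_B sin 74° = 1950.
Substituting the horizontal relation into the vertical equation gives 3.628 T_A = 1950, so T_A = 537.5 N.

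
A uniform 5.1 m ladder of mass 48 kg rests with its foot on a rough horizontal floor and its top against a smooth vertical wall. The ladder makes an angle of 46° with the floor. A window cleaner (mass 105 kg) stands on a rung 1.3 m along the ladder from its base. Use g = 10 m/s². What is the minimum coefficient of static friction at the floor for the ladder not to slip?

ΣF_y = 0: N_floor = 48×10 + 105×10 = 1530 N.
Torques about the foot: N_wall · 5.1 sin 46° = 48×10×2.55 cos 46° + 105×10×1.3 cos 46° → N_wall = 490.23 N.
ΣF_x = 0: f_floor = N_wall = 490.23 N.
μ_min = f_floor / N_floor = 490.23 / 1530 = 0.3204.

μ_min ≈ 0.320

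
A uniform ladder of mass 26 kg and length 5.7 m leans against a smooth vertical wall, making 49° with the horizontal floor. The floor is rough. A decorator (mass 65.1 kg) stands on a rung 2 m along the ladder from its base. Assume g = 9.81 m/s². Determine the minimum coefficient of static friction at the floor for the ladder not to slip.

μ_min ≈ 0.342

ΣF_y = 0: N_floor = 26×9.81 + 65.1×9.81 = 893.69 N.
Torques about the foot: N_wall · 5.7 sin 49° = 26×9.81×2.85 cos 49° + 65.1×9.81×2 cos 49° → N_wall = 305.65 N.
ΣF_x = 0: f_floor = N_wall = 305.65 N.
μ_min = f_floor / N_floor = 305.65 / 893.69 = 0.342.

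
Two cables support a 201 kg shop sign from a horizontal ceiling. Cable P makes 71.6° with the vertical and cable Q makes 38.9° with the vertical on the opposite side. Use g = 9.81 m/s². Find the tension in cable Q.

Angles from the horizontal: cable P is 90° − 71.6° = 18.4°, cable Q is 90° − 38.9° = 51.1°.
Weight W = 201 × 9.81 = 1972 N acts straight down.
Horizontal: T_P cos 18.4° = T_Q cos 51.1°  →  T_P = 0.6618 T_Q.
Vertical: T_P sin 18.4° + T_Q sin 51.1° = 1972.
Substituting the horizontal relation into the vertical equation gives 0.9871 T_Q = 1972, so T_Q = 1998 N.

T_Q ≈ 2000 N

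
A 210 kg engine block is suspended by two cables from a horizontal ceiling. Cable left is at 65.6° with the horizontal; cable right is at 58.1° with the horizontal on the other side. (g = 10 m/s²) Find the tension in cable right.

Weight W = 210 × 10 = 2100 N acts straight down.
Horizontal: T_left cos 65.6° = T_right cos 58.1°  →  T_left = 1.279 T_right.
Vertical: T_left sin 65.6° + T_right sin 58.1° = 2100.
Substituting the horizontal relation into the vertical equation gives 2.014 T_right = 2100, so T_right = 1043 N.

T_right ≈ 1040 N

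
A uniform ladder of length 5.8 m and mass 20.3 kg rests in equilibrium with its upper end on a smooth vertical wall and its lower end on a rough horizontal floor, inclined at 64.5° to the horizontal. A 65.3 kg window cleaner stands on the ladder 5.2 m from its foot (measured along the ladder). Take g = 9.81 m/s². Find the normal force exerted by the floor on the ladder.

N_floor ≈ 840 N

ΣF_y = 0: N_floor = 20.3×9.81 + 65.3×9.81 = 839.74 N.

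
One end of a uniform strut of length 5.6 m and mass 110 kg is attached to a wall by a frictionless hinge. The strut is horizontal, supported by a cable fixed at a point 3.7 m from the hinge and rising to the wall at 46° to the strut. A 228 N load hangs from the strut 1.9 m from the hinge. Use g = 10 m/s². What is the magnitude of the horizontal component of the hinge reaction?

Take torques about the hinge: T sin 46° · 3.7 = 110×10×2.8 + 228×1.9 = 3513.2 N·m.
So T = 3513.2 / (0.7193 × 3.7) = 1320 N.
ΣF_x = 0: H_x = T cos 46° = 916.93 N.

H_x ≈ 917 N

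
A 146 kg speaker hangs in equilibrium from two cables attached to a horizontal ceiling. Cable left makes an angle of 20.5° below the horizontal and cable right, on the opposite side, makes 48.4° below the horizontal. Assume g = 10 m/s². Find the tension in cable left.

Weight W = 146 × 10 = 1460 N acts straight down.
Horizontal: T_left cos 20.5° = T_right cos 48.4°  →  T_right = 1.411 T_left.
Vertical: T_left sin 20.5° + T_right sin 48.4° = 1460.
Substituting the horizontal relation into the vertical equation gives 1.405 T_left = 1460, so T_left = 1039 N.

T_left ≈ 1040 N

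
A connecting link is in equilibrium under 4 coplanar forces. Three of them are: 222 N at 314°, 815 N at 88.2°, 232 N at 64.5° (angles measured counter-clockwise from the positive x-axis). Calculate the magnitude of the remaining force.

Sum the known components: ΣF_x = 279.7 N, ΣF_y = 864.3 N.
For equilibrium the remaining force must supply (−ΣF_x, −ΣF_y) = (-279.7, -864.3) N.
Magnitude = √((-279.7)² + (-864.3)²) = 908.4 N; direction = atan2(-864.3, -279.7) = 252.1°.

F ≈ 908 N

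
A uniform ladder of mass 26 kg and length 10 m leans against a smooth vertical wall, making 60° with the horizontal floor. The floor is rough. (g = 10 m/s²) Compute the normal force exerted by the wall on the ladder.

N_wall ≈ 75.1 N

Torques about the foot: N_wall · 10 sin 60° = 26×10×5 cos 60° → N_wall = 75.056 N.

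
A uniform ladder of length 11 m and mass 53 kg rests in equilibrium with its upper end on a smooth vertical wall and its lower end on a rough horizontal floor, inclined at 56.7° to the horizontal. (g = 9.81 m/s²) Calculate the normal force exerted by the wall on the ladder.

N_wall ≈ 171 N

Torques about the foot: N_wall · 11 sin 56.7° = 53×9.81×5.5 cos 56.7° → N_wall = 170.77 N.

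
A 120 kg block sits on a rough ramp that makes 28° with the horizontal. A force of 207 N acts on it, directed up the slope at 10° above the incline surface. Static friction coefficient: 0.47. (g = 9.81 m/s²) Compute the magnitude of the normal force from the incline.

Axes along / perpendicular to the incline. W sin 28° = 552.7 N down-slope; W cos 28° = 1039 N into the surface.
Perpendicular: N = W cos 28° − P sin 10° = 1039 − 35.95 = 1003 N.
Along incline: P cos 10° + f = W sin 28° (friction acts up-slope) → f = 552.7 − 203.9 = 348.8 N.
|f| = 348.8 N ≤ μN = 471.6 N, so the block is indeed static.

N ≈ 1000 N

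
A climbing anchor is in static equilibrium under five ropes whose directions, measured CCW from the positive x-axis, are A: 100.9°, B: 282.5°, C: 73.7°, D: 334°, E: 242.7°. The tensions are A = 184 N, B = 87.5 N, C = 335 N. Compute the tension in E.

T_E ≈ 409 N

Resolve: ΣF_x = 184 cos 100.9° + 87.5 cos 282.5° + 335 cos 73.7° + T_D cos 334° + T_E cos 242.7° = 0.
        ΣF_y = 184 sin 100.9° + 87.5 sin 282.5° + 335 sin 73.7° + T_D sin 334° + T_E sin 242.7° = 0.
The known terms sum to (78.17, 416.8) N, so 0.8988 T_D − 0.4586 T_E = -78.17 and -0.4384 T_D − 0.8886 T_E = -416.8.
Solving simultaneously: T_D = 121.7 N, T_E = 409 N.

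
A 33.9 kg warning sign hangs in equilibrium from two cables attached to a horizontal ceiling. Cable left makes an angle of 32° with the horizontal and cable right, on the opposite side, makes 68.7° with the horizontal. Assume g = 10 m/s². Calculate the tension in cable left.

T_left ≈ 125 N

Weight W = 33.9 × 10 = 339 N acts straight down.
Horizontal: T_left cos 32° = T_right cos 68.7°  →  T_right = 2.335 T_left.
Vertical: T_left sin 32° + T_right sin 68.7° = 339.
Substituting the horizontal relation into the vertical equation gives 2.705 T_left = 339, so T_left = 125.3 N.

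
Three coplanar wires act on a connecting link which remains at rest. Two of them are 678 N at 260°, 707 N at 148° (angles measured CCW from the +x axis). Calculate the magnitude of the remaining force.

Sum the known components: ΣF_x = -717.3 N, ΣF_y = -293 N.
For equilibrium the remaining force must supply (−ΣF_x, −ΣF_y) = (717.3, 293) N.
Magnitude = √((717.3)² + (293)²) = 774.9 N; direction = atan2(293, 717.3) = 22.2°.

F ≈ 775 N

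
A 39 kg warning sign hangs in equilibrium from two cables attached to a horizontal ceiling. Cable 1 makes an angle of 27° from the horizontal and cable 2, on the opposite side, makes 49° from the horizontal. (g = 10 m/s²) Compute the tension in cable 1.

Weight W = 39 × 10 = 390 N acts straight down.
Horizontal: T_1 cos 27° = T_2 cos 49°  →  T_2 = 1.358 T_1.
Vertical: T_1 sin 27° + T_2 sin 49° = 390.
Substituting the horizontal relation into the vertical equation gives 1.479 T_1 = 390, so T_1 = 263.7 N.

T_1 ≈ 264 N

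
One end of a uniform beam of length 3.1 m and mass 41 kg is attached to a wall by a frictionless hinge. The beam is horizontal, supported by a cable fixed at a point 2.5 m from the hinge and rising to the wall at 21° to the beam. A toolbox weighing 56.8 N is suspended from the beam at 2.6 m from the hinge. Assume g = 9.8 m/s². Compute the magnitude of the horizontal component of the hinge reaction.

H_x ≈ 803 N

Take torques about the hinge: T sin 21° · 2.5 = 41×9.8×1.55 + 56.8×2.6 = 770.47 N·m.
So T = 770.47 / (0.3584 × 2.5) = 859.98 N.
ΣF_x = 0: H_x = T cos 21° = 802.86 N.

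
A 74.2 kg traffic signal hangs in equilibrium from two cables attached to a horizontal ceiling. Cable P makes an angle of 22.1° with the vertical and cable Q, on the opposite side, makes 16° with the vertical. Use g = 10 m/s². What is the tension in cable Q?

T_Q ≈ 452 N

Angles from the horizontal: cable P is 90° − 22.1° = 67.9°, cable Q is 90° − 16° = 74°.
Weight W = 74.2 × 10 = 742 N acts straight down.
Horizontal: T_P cos 67.9° = T_Q cos 74°  →  T_P = 0.7326 T_Q.
Vertical: T_P sin 67.9° + T_Q sin 74° = 742.
Substituting the horizontal relation into the vertical equation gives 1.64 T_Q = 742, so T_Q = 452.4 N.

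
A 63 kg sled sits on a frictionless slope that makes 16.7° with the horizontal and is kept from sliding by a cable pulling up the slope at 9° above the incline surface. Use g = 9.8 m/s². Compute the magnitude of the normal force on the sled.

Take axes along and perpendicular to the incline. Weight components: W sin 16.7° = 177.4 N down-slope, W cos 16.7° = 591.4 N into the surface.
Along incline: T cos 9° = W sin 16.7° → T = 179.6 N.
Perpendicular: N = W cos 16.7° − T sin 9° = 563.3 N.

N ≈ 563 N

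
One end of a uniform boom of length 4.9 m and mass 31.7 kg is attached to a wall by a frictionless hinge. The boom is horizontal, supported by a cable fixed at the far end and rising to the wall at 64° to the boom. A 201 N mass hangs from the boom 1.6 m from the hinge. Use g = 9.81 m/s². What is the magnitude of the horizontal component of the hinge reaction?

Take torques about the hinge: T sin 64° · 4.9 = 31.7×9.81×2.45 + 201×1.6 = 1083.5 N·m.
So T = 1083.5 / (0.8988 × 4.9) = 246.02 N.
ΣF_x = 0: H_x = T cos 64° = 107.85 N.

H_x ≈ 108 N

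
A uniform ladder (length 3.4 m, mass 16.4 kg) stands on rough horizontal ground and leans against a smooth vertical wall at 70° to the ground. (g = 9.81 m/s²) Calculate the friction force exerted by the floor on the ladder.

Torques about the foot: N_wall · 3.4 sin 70° = 16.4×9.81×1.7 cos 70° → N_wall = 29.278 N.
ΣF_x = 0: f_floor = N_wall = 29.278 N.

f ≈ 29.3 N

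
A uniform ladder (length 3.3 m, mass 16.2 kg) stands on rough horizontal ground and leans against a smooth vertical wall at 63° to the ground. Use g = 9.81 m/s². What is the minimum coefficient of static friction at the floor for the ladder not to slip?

μ_min ≈ 0.255

ΣF_y = 0: N_floor = 16.2×9.81 = 158.92 N.
Torques about the foot: N_wall · 3.3 sin 63° = 16.2×9.81×1.65 cos 63° → N_wall = 40.487 N.
ΣF_x = 0: f_floor = N_wall = 40.487 N.
μ_min = f_floor / N_floor = 40.487 / 158.92 = 0.2548.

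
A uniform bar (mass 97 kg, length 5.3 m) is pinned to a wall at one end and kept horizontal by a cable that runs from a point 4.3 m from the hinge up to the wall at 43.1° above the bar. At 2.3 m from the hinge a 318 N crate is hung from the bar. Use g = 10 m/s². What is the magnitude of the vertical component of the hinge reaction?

|H_y| ≈ 520 N

Take torques about the hinge: T sin 43.1° · 4.3 = 97×10×2.65 + 318×2.3 = 3301.9 N·m.
So T = 3301.9 / (0.6833 × 4.3) = 1123.8 N.
ΣF_y = 0: H_y = (97×10 + 318) − T sin 43.1° = 1288 − 767.88 = 520.12 N.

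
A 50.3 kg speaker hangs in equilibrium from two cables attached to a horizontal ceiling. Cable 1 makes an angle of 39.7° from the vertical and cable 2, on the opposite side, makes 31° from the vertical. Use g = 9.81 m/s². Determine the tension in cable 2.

Angles from the horizontal: cable 1 is 90° − 39.7° = 50.3°, cable 2 is 90° − 31° = 59°.
Weight W = 50.3 × 9.81 = 493.4 N acts straight down.
Horizontal: T_1 cos 50.3° = T_2 cos 59°  →  T_1 = 0.8063 T_2.
Vertical: T_1 sin 50.3° + T_2 sin 59° = 493.4.
Substituting the horizontal relation into the vertical equation gives 1.478 T_2 = 493.4, so T_2 = 334 N.

T_2 ≈ 334 N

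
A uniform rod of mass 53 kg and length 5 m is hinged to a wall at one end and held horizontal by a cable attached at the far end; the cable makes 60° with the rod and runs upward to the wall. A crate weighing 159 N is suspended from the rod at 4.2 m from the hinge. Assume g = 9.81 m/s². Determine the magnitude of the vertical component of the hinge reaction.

Take torques about the hinge: T sin 60° · 5 = 53×9.81×2.5 + 159×4.2 = 1967.6 N·m.
So T = 1967.6 / (0.8660 × 5) = 454.4 N.
ΣF_y = 0: H_y = (53×9.81 + 159) − T sin 60° = 678.93 − 393.53 = 285.4 N.

|H_y| ≈ 285 N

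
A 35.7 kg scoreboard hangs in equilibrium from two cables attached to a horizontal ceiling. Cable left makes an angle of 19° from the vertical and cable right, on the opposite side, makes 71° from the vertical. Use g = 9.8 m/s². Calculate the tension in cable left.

Angles from the horizontal: cable left is 90° − 19° = 71°, cable right is 90° − 71° = 19°.
Weight W = 35.7 × 9.8 = 349.9 N acts straight down.
Horizontal: T_left cos 71° = T_right cos 19°  →  T_right = 0.3443 T_left.
Vertical: T_left sin 71° + T_right sin 19° = 349.9.
Substituting the horizontal relation into the vertical equation gives 1.058 T_left = 349.9, so T_left = 330.8 N.

T_left ≈ 331 N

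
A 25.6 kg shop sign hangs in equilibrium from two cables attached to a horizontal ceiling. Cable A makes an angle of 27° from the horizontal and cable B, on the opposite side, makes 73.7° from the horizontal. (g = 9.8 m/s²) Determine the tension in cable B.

Weight W = 25.6 × 9.8 = 250.9 N acts straight down.
Horizontal: T_A cos 27° = T_B cos 73.7°  →  T_A = 0.315 T_B.
Vertical: T_A sin 27° + T_B sin 73.7° = 250.9.
Substituting the horizontal relation into the vertical equation gives 1.103 T_B = 250.9, so T_B = 227.5 N.

T_B ≈ 227 N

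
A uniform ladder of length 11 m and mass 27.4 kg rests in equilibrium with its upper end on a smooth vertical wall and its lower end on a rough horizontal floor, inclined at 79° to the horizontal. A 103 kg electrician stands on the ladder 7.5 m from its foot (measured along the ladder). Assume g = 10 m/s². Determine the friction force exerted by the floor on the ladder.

Torques about the foot: N_wall · 11 sin 79° = 27.4×10×5.5 cos 79° + 103×10×7.5 cos 79° → N_wall = 163.14 N.
ΣF_x = 0: f_floor = N_wall = 163.14 N.

f ≈ 163 N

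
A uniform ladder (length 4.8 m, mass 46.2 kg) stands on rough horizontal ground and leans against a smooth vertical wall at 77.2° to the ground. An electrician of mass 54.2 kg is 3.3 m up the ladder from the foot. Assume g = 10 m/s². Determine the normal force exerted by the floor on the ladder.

N_floor ≈ 1000 N

ΣF_y = 0: N_floor = 46.2×10 + 54.2×10 = 1004 N.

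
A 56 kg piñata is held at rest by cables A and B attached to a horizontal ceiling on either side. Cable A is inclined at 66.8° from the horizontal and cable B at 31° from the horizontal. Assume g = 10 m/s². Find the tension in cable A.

T_A ≈ 484 N

Weight W = 56 × 10 = 560 N acts straight down.
Horizontal: T_A cos 66.8° = T_B cos 31°  →  T_B = 0.4596 T_A.
Vertical: T_A sin 66.8° + T_B sin 31° = 560.
Substituting the horizontal relation into the vertical equation gives 1.156 T_A = 560, so T_A = 484.5 N.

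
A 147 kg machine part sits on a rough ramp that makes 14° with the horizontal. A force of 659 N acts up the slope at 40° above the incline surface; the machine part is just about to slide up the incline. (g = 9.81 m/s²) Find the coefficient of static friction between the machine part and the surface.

μ ≈ 0.160

On the verge of sliding up the incline, friction is at its maximum μN and acts down the slope.
Perpendicular to incline: N = W cos 14° − P sin 40° = 1399 − 423.6 = 975.6 N.
Along incline: P cos 40° − μN = W sin 14° → μ = −(W sin 14° − P cos 40°) / N = 0.1598.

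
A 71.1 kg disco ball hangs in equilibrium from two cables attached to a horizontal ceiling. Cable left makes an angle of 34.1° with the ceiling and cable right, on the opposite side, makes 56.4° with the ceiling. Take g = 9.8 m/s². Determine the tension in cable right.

Weight W = 71.1 × 9.8 = 696.8 N acts straight down.
Horizontal: T_left cos 34.1° = T_right cos 56.4°  →  T_left = 0.6683 T_right.
Vertical: T_left sin 34.1° + T_right sin 56.4° = 696.8.
Substituting the horizontal relation into the vertical equation gives 1.208 T_right = 696.8, so T_right = 577 N.

T_right ≈ 577 N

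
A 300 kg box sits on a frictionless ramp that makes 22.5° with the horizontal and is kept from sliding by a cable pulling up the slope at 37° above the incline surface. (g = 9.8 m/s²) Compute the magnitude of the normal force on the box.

N ≈ 1870 N

Take axes along and perpendicular to the incline. Weight components: W sin 22.5° = 1125 N down-slope, W cos 22.5° = 2716 N into the surface.
Along incline: T cos 37° = W sin 22.5° → T = 1409 N.
Perpendicular: N = W cos 22.5° − T sin 37° = 1868 N.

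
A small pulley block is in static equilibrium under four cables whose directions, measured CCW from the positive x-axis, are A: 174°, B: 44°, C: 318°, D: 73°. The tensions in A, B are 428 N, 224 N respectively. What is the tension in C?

T_C ≈ 344 N

Resolve: ΣF_x = 428 cos 174° + 224 cos 44° + T_C cos 318° + T_D cos 73° = 0.
        ΣF_y = 428 sin 174° + 224 sin 44° + T_C sin 318° + T_D sin 73° = 0.
The known terms sum to (-264.5, 200.3) N, so 0.7431 T_C + 0.2924 T_D = 264.5 and -0.6691 T_C + 0.9563 T_D = -200.3.
Solving simultaneously: T_C = 343.7 N, T_D = 31.02 N.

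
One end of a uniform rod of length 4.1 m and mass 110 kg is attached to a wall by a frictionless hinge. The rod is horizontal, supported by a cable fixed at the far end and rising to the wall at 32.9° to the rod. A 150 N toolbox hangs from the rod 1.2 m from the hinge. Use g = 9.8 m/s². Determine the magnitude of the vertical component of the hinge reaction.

Take torques about the hinge: T sin 32.9° · 4.1 = 110×9.8×2.05 + 150×1.2 = 2389.9 N·m.
So T = 2389.9 / (0.5432 × 4.1) = 1073.1 N.
ΣF_y = 0: H_y = (110×9.8 + 150) − T sin 32.9° = 1228 − 582.9 = 645.1 N.

|H_y| ≈ 645 N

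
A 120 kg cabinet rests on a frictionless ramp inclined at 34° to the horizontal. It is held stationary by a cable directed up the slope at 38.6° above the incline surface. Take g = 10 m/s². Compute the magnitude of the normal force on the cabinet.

Take axes along and perpendicular to the incline. Weight components: W sin 34° = 671 N down-slope, W cos 34° = 994.8 N into the surface.
Along incline: T cos 38.6° = W sin 34° → T = 858.6 N.
Perpendicular: N = W cos 34° − T sin 38.6° = 459.2 N.

N ≈ 459 N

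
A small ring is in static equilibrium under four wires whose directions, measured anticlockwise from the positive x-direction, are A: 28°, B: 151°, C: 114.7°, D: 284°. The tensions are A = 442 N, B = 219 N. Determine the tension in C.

T_C ≈ 1450 N

Resolve: ΣF_x = 442 cos 28° + 219 cos 151° + T_C cos 114.7° + T_D cos 284° = 0.
        ΣF_y = 442 sin 28° + 219 sin 151° + T_C sin 114.7° + T_D sin 284° = 0.
The known terms sum to (198.7, 313.7) N, so -0.4179 T_C + 0.2419 T_D = -198.7 and 0.9085 T_C − 0.9703 T_D = -313.7.
Solving simultaneously: T_C = 1447 N, T_D = 1678 N.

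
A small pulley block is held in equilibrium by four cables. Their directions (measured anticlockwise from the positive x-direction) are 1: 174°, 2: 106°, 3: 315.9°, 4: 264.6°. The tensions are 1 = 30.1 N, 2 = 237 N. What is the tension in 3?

Resolve: ΣF_x = 30.1 cos 174° + 237 cos 106° + T_3 cos 315.9° + T_4 cos 264.6° = 0.
        ΣF_y = 30.1 sin 174° + 237 sin 106° + T_3 sin 315.9° + T_4 sin 264.6° = 0.
The known terms sum to (-95.26, 231) N, so 0.7181 T_3 − 0.0941 T_4 = 95.26 and -0.6959 T_3 − 0.9956 T_4 = -231.
Solving simultaneously: T_3 = 149.4 N, T_4 = 127.6 N.

T_3 ≈ 149 N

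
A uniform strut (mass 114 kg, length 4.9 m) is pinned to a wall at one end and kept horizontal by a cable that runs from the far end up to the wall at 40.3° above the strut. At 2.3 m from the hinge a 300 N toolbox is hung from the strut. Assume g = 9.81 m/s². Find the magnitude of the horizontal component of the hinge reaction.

H_x ≈ 825 N

Take torques about the hinge: T sin 40.3° · 4.9 = 114×9.81×2.45 + 300×2.3 = 3429.9 N·m.
So T = 3429.9 / (0.6468 × 4.9) = 1082.2 N.
ΣF_x = 0: H_x = T cos 40.3° = 825.4 N.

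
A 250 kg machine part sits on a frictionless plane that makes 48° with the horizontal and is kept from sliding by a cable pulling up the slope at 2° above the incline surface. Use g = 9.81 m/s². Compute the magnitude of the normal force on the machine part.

N ≈ 1580 N

Take axes along and perpendicular to the incline. Weight components: W sin 48° = 1823 N down-slope, W cos 48° = 1641 N into the surface.
Along incline: T cos 2° = W sin 48° → T = 1824 N.
Perpendicular: N = W cos 48° − T sin 2° = 1577 N.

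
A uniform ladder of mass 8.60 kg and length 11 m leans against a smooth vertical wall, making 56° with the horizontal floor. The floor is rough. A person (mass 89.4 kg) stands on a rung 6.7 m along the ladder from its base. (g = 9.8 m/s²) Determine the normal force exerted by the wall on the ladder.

N_wall ≈ 388 N

Torques about the foot: N_wall · 11 sin 56° = 8.60×9.8×5.5 cos 56° + 89.4×9.8×6.7 cos 56° → N_wall = 388.37 N.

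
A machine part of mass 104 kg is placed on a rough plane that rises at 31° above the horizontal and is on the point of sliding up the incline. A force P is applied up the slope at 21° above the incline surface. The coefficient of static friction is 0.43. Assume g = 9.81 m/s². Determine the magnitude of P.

P ≈ 829 N

On the verge of sliding up the incline, friction equals μN and acts down the slope.
Perpendicular: N + P sin 21° = W cos 31° = 874.5 N.
Along incline: P cos 21° = W sin 31° + μN  with W sin 31° = 525.5 N.
Solving the pair for P and N: P = 828.8 N, N = 577.5 N (and f = μN = 248.3 N).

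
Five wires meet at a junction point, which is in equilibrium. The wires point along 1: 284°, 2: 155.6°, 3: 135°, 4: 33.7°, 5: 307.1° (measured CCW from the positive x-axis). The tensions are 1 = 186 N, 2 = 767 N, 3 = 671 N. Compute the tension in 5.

T_5 ≈ 1140 N

Resolve: ΣF_x = 186 cos 284° + 767 cos 155.6° + 671 cos 135° + T_4 cos 33.7° + T_5 cos 307.1° = 0.
        ΣF_y = 186 sin 284° + 767 sin 155.6° + 671 sin 135° + T_4 sin 33.7° + T_5 sin 307.1° = 0.
The known terms sum to (-1128, 610.8) N, so 0.8320 T_4 + 0.6032 T_5 = 1128 and 0.5548 T_4 − 0.7976 T_5 = -610.8.
Solving simultaneously: T_4 = 532.1 N, T_5 = 1136 N.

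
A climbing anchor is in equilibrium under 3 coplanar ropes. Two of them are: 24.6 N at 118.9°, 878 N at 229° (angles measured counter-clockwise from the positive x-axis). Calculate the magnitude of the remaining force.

F ≈ 870 N

Sum the known components: ΣF_x = -587.9 N, ΣF_y = -641.1 N.
For equilibrium the remaining force must supply (−ΣF_x, −ΣF_y) = (587.9, 641.1) N.
Magnitude = √((587.9)² + (641.1)²) = 869.9 N; direction = atan2(641.1, 587.9) = 47.5°.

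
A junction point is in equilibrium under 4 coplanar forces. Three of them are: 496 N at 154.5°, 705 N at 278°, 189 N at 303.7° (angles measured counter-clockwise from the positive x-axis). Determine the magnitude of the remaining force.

Sum the known components: ΣF_x = -244.7 N, ΣF_y = -641.8 N.
For equilibrium the remaining force must supply (−ΣF_x, −ΣF_y) = (244.7, 641.8) N.
Magnitude = √((244.7)² + (641.8)²) = 686.9 N; direction = atan2(641.8, 244.7) = 69.1°.

F ≈ 687 N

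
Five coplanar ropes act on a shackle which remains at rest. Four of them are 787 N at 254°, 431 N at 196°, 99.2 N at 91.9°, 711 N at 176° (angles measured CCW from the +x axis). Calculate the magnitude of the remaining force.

Sum the known components: ΣF_x = -1344 N, ΣF_y = -726.6 N.
For equilibrium the remaining force must supply (−ΣF_x, −ΣF_y) = (1344, 726.6) N.
Magnitude = √((1344)² + (726.6)²) = 1528 N; direction = atan2(726.6, 1344) = 28.4°.

F ≈ 1530 N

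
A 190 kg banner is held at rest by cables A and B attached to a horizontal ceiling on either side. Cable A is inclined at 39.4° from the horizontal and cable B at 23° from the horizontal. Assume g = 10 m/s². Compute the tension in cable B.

Weight W = 190 × 10 = 1900 N acts straight down.
Horizontal: T_A cos 39.4° = T_B cos 23°  →  T_A = 1.191 T_B.
Vertical: T_A sin 39.4° + T_B sin 23° = 1900.
Substituting the horizontal relation into the vertical equation gives 1.147 T_B = 1900, so T_B = 1657 N.

T_B ≈ 1660 N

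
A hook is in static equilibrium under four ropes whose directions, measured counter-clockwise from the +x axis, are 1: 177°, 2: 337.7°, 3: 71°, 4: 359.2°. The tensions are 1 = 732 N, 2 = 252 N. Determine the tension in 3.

T_3 ≈ 67.6 N

Resolve: ΣF_x = 732 cos 177° + 252 cos 337.7° + T_3 cos 71° + T_4 cos 359.2° = 0.
        ΣF_y = 732 sin 177° + 252 sin 337.7° + T_3 sin 71° + T_4 sin 359.2° = 0.
The known terms sum to (-497.8, -57.31) N, so 0.3256 T_3 + 0.9999 T_4 = 497.8 and 0.9455 T_3 − 0.0140 T_4 = 57.31.
Solving simultaneously: T_3 = 67.64 N, T_4 = 475.9 N.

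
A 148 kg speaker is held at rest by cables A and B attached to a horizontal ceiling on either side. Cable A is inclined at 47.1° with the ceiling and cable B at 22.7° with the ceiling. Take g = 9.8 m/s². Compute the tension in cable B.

Weight W = 148 × 9.8 = 1450 N acts straight down.
Horizontal: T_A cos 47.1° = T_B cos 22.7°  →  T_A = 1.355 T_B.
Vertical: T_A sin 47.1° + T_B sin 22.7° = 1450.
Substituting the horizontal relation into the vertical equation gives 1.379 T_B = 1450, so T_B = 1052 N.

T_B ≈ 1050 N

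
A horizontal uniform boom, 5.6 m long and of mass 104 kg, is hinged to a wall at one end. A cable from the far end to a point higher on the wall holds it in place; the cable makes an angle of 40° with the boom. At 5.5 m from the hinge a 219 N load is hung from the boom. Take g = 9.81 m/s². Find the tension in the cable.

T ≈ 1130 N

Take torques about the hinge: T sin 40° · 5.6 = 104×9.81×2.8 + 219×5.5 = 4061.2 N·m.
So T = 4061.2 / (0.6428 × 5.6) = 1128.2 N.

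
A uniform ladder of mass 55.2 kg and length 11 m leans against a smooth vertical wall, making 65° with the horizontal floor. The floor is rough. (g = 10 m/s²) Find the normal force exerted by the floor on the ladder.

ΣF_y = 0: N_floor = 55.2×10 = 552 N.

N_floor ≈ 552 N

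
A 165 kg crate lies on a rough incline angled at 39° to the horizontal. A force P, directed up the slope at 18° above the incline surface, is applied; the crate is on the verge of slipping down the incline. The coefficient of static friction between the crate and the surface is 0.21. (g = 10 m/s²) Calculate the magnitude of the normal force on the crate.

N ≈ 1010 N

On the verge of sliding down the incline, friction equals μN and acts up the slope.
Perpendicular: N + P sin 18° = W cos 39° = 1282 N.
Along incline: P cos 18° + μN = W sin 39° with W sin 39° = 1038 N.
Solving the pair for P and N: P = 867.9 N, N = 1014 N (and f = μN = 213 N).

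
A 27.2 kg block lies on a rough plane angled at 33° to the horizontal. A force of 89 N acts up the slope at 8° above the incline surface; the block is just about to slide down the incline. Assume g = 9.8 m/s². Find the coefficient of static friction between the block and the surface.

On the verge of sliding down the incline, friction is at its maximum μN and acts up the slope.
Perpendicular to incline: N = W cos 33° − P sin 8° = 223.6 − 12.39 = 211.2 N.
Along incline: P cos 8° + μN = W sin 33° → μ = (W sin 33° − P cos 8°) / N = 0.2701.

μ ≈ 0.270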